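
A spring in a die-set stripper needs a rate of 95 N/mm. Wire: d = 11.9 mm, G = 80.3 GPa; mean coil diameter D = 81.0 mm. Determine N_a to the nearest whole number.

N_a = Gd⁴/(8D³k) = (80.3×10³ × 11.9⁴)/(8 × 81.0³ × 95)
    = 1.61029e+09 / 4.03895e+08 = 3.987 → 4 coils

4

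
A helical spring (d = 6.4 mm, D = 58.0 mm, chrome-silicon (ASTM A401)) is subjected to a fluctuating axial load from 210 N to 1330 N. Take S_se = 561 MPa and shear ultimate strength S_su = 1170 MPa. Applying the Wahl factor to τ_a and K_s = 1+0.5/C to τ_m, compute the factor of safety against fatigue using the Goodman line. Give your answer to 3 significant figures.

0.958

C = D/d = 58.0/6.4 = 9.0625; K_W = (4C−1)/(4C−4)+0.615/C = 1.1609; K_s = 1+0.5/C = 1.0552
F_a = (F_max−F_min)/2 = 560 N; F_m = (F_max+F_min)/2 = 770 N
τ_a = K_W·8F_aD/(πd³) = 1.1609 × 315.51 = 366.27 MPa
τ_m = K_s·8F_mD/(πd³) = 1.0552 × 433.83 = 457.76 MPa
Goodman: 1/n_f = τ_a/S_se + τ_m/S_su = 366.27/561 + 457.76/1170 = 0.65289 + 0.39125 = 1.0441
n_f = 1/1.0441 = 0.9577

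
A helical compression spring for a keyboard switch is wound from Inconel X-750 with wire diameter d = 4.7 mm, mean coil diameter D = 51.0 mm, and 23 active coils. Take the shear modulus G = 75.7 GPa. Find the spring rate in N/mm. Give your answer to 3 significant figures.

k = Gd⁴/(8D³N_a) = (75.7×10³ × 4.7⁴) / (8 × 51.0³ × 23)
  = 3.69392e+07 / 2.44078e+07 = 1.5134 N/mm

1.51 N/mm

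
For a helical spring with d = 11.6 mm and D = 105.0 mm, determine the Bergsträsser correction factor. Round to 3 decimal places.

C = D/d = 105.0/11.6 = 9.0517
K_B = (4C+2)/(4C−3) = 38.207/33.207 = 1.1506

1.151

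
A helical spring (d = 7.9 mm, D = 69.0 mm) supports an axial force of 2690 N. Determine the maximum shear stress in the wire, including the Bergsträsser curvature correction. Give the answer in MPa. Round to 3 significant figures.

1110 MPa

Spring index C = D/d = 69.0/7.9 = 8.7342
K_B = (4C+2)/(4C−3) = 36.937/31.937 = 1.1566
τ₀ = 8FD/(πd³) = 8·2690·69.0/(π·7.9³) = 1.48488e+06/1548.9 = 958.65 MPa
τ_max = K·τ₀ = 1.1566 × 958.65 = 1108.7 MPa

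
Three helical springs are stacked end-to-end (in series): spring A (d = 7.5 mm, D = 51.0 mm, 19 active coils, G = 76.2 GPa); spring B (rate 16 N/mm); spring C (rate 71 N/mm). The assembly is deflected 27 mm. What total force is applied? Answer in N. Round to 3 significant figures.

k_A = Gd⁴/(8D³N_a) = (76.2×10³)(7.5⁴)/(8·51.0³·19) = 11.958 N/mm
Series: 1/k_eq = 1/11.958 + 1/16 + 1/71 = 0.16021; k_eq = 6.2417 N/mm
F = k_eq·δ = 6.2417·27 = 168.53 N

169 N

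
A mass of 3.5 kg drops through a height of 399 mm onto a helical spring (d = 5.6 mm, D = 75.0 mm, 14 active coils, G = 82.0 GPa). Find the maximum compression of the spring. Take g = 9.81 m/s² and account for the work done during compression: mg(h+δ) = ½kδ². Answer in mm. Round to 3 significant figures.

148 mm

k = Gd⁴/(8D³N_a) = (82.0×10³)(5.6⁴)/(8·75.0³·14) = 1.7067 N/mm
W = mg = 3.5 × 9.81 = 34.335 N
½kδ² − Wδ − Wh = 0 → δ = (W + √(W² + 2kWh))/k
δ = (34.335 + √(1178.9 + 46763.2))/1.7067 = (34.335 + 218.96)/1.7067 = 148.41 mm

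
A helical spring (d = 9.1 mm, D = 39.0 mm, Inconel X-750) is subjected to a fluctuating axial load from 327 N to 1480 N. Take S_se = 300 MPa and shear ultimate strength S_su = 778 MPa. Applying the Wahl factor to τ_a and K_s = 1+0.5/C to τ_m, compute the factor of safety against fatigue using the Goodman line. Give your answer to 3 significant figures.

1.93

C = D/d = 39.0/9.1 = 4.2857; K_W = (4C−1)/(4C−4)+0.615/C = 1.3718; K_s = 1+0.5/C = 1.1167
F_a = (F_max−F_min)/2 = 576.5 N; F_m = (F_max+F_min)/2 = 903.5 N
τ_a = K_W·8F_aD/(πd³) = 1.3718 × 75.977 = 104.22 MPa
τ_m = K_s·8F_mD/(πd³) = 1.1167 × 119.07 = 132.96 MPa
Goodman: 1/n_f = τ_a/S_se + τ_m/S_su = 104.22/300 + 132.96/778 = 0.34741 + 0.17090 = 0.51831
n_f = 1/0.51831 = 1.929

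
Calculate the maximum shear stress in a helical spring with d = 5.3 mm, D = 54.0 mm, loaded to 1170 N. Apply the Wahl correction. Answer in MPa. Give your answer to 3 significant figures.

1230 MPa

Spring index C = D/d = 54.0/5.3 = 10.1887
K_W = (4C−1)/(4C−4) + 0.615/C = 39.755/36.755 + 0.0604 = 1.1420
τ₀ = 8FD/(πd³) = 8·1170·54.0/(π·5.3³) = 505440/467.71 = 1080.7 MPa
τ_max = K·τ₀ = 1.1420 × 1080.7 = 1234.1 MPa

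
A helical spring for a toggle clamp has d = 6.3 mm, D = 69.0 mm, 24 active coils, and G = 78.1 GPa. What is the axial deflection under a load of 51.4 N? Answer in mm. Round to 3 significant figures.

26.4 mm

k = Gd⁴/(8D³N_a) = (78.1×10³)(6.3⁴)/(8·69.0³·24) = 1.9506 N/mm
δ = F/k = 51.4 / 1.9506 = 26.351 mm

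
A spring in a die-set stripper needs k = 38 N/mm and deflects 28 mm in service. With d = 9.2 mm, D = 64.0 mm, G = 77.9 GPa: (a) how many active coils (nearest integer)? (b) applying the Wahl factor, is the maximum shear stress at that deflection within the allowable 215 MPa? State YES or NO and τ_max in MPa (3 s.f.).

(a) 7 coils; (b) NO, τ_max = 271 MPa

N_a = Gd⁴/(8D³k) = (77.9×10³)(9.2⁴)/(8·64.0³·38) = 7.003 → N_a = 7
Actual rate k = Gd⁴/(8D³·7) = 38.016 N/mm
Working load F = kδ = 38.016·28 = 1064.4 N
C = 64.0/9.2 = 6.9565; K_W = (4C−1)/(4C−4)+0.615/C = 1.2143
τ_max = K_W·8FD/(πd³) = 1.2143·222.78 = 270.53 MPa
τ_max > 215 MPa → exceeds allowable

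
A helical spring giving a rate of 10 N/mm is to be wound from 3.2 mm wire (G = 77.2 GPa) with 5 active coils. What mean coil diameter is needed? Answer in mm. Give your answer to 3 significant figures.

D = (Gd⁴/(8N_a·k))^(1/3) = (77.2×10³·3.2⁴/(8·5·10))^(1/3)
  = (20237.5)^(1/3) = 27.2512 mm

27.3 mm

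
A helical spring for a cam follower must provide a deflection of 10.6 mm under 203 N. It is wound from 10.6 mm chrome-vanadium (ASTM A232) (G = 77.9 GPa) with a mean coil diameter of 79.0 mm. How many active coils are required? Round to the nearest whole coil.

Required rate k = F/δ = 203/10.6 = 19.151 N/mm
N_a = Gd⁴/(8D³k) = (77.9×10³ × 10.6⁴)/(8 × 79.0³ × 19.151)
    = 9.8347e+08 / 7.55373e+07 = 13.02 → 13 coils

13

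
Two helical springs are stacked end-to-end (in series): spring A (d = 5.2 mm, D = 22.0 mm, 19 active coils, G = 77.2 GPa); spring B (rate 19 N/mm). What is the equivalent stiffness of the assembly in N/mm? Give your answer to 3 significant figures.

k_A = Gd⁴/(8D³N_a) = (77.2×10³)(5.2⁴)/(8·22.0³·19) = 34.875 N/mm
Series: 1/k_eq = 1/34.875 + 1/19 = 0.081305; k_eq = 12.299 N/mm

12.3 N/mm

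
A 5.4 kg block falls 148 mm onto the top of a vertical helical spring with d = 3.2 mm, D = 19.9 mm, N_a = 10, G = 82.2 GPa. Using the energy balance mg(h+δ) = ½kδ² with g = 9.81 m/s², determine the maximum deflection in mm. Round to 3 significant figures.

38.0 mm

k = Gd⁴/(8D³N_a) = (82.2×10³)(3.2⁴)/(8·19.9³·10) = 13.672 N/mm
W = mg = 5.4 × 9.81 = 52.974 N
½kδ² − Wδ − Wh = 0 → δ = (W + √(W² + 2kWh))/k
δ = (52.974 + √(2806.2 + 214376))/13.672 = (52.974 + 466.03)/13.672 = 37.962 mm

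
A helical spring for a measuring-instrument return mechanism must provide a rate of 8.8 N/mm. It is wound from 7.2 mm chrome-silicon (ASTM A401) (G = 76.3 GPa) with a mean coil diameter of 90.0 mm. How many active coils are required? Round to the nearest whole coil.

N_a = Gd⁴/(8D³k) = (76.3×10³ × 7.2⁴)/(8 × 90.0³ × 8.8)
    = 2.05048e+08 / 5.13216e+07 = 3.995 → 4 coils

4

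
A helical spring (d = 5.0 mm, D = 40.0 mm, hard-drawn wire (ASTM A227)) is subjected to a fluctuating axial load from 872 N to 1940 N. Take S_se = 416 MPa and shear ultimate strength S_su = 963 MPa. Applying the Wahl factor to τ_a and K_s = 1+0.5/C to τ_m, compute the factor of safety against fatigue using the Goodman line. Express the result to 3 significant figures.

0.400

C = D/d = 40.0/5.0 = 8.0000; K_W = (4C−1)/(4C−4)+0.615/C = 1.1840; K_s = 1+0.5/C = 1.0625
F_a = (F_max−F_min)/2 = 534 N; F_m = (F_max+F_min)/2 = 1406 N
τ_a = K_W·8F_aD/(πd³) = 1.1840 × 435.14 = 515.22 MPa
τ_m = K_s·8F_mD/(πd³) = 1.0625 × 1145.7 = 1217.3 MPa
Goodman: 1/n_f = τ_a/S_se + τ_m/S_su = 515.22/416 + 1217.3/963 = 1.23850 + 1.26409 = 2.5026
n_f = 1/2.5026 = 0.3996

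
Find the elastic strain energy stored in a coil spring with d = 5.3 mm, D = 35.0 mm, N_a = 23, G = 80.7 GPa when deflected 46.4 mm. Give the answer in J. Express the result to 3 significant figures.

k = Gd⁴/(8D³N_a) = (80.7×10³)(5.3⁴)/(8·35.0³·23) = 8.0715 N/mm
U = ½kδ² = 0.5 × 8.0715 × 46.4² = 8688.8 N·mm = 8.6888 J

8.69 J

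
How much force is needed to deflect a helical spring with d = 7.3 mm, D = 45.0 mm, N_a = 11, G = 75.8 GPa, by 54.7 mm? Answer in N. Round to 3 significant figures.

1470 N

k = Gd⁴/(8D³N_a) = (75.8×10³)(7.3⁴)/(8·45.0³·11) = 26.844 N/mm
F = k·δ = 26.844 × 54.7 = 1468.3 N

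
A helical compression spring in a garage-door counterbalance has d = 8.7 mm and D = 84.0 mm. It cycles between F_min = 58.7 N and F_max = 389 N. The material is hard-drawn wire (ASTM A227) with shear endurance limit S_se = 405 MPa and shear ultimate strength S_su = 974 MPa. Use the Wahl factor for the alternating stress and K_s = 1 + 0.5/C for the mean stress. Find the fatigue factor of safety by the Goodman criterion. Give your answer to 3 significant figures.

4.33

C = D/d = 84.0/8.7 = 9.6552; K_W = (4C−1)/(4C−4)+0.615/C = 1.1503; K_s = 1+0.5/C = 1.0518
F_a = (F_max−F_min)/2 = 165.15 N; F_m = (F_max+F_min)/2 = 223.85 N
τ_a = K_W·8F_aD/(πd³) = 1.1503 × 53.646 = 61.712 MPa
τ_m = K_s·8F_mD/(πd³) = 1.0518 × 72.714 = 76.48 MPa
Goodman: 1/n_f = τ_a/S_se + τ_m/S_su = 61.712/405 + 76.48/974 = 0.15238 + 0.07852 = 0.2309
n_f = 1/0.2309 = 4.331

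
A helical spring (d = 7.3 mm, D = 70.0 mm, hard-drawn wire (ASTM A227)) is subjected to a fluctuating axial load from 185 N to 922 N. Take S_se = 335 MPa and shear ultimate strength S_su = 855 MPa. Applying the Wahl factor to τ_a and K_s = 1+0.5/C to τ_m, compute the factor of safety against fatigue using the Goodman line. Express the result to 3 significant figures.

1.12

C = D/d = 70.0/7.3 = 9.5890; K_W = (4C−1)/(4C−4)+0.615/C = 1.1515; K_s = 1+0.5/C = 1.0521
F_a = (F_max−F_min)/2 = 368.5 N; F_m = (F_max+F_min)/2 = 553.5 N
τ_a = K_W·8F_aD/(πd³) = 1.1515 × 168.85 = 194.43 MPa
τ_m = K_s·8F_mD/(πd³) = 1.0521 × 253.62 = 266.85 MPa
Goodman: 1/n_f = τ_a/S_se + τ_m/S_su = 194.43/335 + 266.85/855 = 0.58038 + 0.31210 = 0.89248
n_f = 1/0.89248 = 1.12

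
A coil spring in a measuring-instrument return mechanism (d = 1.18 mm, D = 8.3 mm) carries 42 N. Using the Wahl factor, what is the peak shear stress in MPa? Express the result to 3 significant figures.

Spring index C = D/d = 8.3/1.18 = 7.0339
K_W = (4C−1)/(4C−4) + 0.615/C = 27.136/24.136 + 0.0874 = 1.2117
τ₀ = 8FD/(πd³) = 8·42·8.3/(π·1.18³) = 2788.8/5.1617 = 540.28 MPa
τ_max = K·τ₀ = 1.2117 × 540.28 = 654.68 MPa

655 MPa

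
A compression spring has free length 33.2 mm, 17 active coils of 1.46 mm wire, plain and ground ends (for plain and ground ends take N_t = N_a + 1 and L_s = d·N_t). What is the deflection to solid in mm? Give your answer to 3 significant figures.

6.92 mm

N_t = 18; L_s = 1.46·18 = 26.28 mm
δ_solid = L₀ − L_s = 33.2 − 26.28 = 6.92 mm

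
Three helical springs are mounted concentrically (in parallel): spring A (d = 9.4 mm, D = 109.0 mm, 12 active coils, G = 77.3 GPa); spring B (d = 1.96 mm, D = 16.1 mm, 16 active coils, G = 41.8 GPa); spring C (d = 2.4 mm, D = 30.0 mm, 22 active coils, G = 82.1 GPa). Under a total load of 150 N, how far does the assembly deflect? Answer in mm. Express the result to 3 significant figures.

22.8 mm

k_A = Gd⁴/(8D³N_a) = (77.3×10³)(9.4⁴)/(8·109.0³·12) = 4.8545 N/mm
k_B = Gd⁴/(8D³N_a) = (41.8×10³)(1.96⁴)/(8·16.1³·16) = 1.1548 N/mm
k_C = Gd⁴/(8D³N_a) = (82.1×10³)(2.4⁴)/(8·30.0³·22) = 0.57321 N/mm
Parallel: k_eq = 4.8545 + 1.1548 + 0.57321 = 6.5825 N/mm
δ = F/k_eq = 150/6.5825 = 22.788 mm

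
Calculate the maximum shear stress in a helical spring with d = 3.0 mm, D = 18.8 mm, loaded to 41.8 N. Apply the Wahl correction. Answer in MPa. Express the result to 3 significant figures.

Spring index C = D/d = 18.8/3.0 = 6.2667
K_W = (4C−1)/(4C−4) + 0.615/C = 24.067/21.067 + 0.0981 = 1.2405
τ₀ = 8FD/(πd³) = 8·41.8·18.8/(π·3.0³) = 6286.72/84.823 = 74.116 MPa
τ_max = K·τ₀ = 1.2405 × 74.116 = 91.944 MPa

91.9 MPa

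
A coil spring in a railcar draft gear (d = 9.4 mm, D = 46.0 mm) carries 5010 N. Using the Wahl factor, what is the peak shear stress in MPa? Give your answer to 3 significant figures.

Spring index C = D/d = 46.0/9.4 = 4.8936
K_W = (4C−1)/(4C−4) + 0.615/C = 18.574/15.574 + 0.1257 = 1.3183
τ₀ = 8FD/(πd³) = 8·5010·46.0/(π·9.4³) = 1.84368e+06/2609.4 = 706.56 MPa
τ_max = K·τ₀ = 1.3183 × 706.56 = 931.46 MPa

931 MPa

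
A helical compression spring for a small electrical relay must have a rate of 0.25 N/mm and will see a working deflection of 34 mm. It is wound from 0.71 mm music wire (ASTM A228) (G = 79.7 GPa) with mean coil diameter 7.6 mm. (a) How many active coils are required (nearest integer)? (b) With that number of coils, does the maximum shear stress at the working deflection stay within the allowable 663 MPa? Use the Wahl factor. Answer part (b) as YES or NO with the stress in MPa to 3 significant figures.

N_a = Gd⁴/(8D³k) = (79.7×10³)(0.71⁴)/(8·7.6³·0.25) = 23.07 → N_a = 23
Actual rate k = Gd⁴/(8D³·23) = 0.25075 N/mm
Working load F = kδ = 0.25075·34 = 8.5253 N
C = 7.6/0.71 = 10.7042; K_W = (4C−1)/(4C−4)+0.615/C = 1.1347
τ_max = K_W·8FD/(πd³) = 1.1347·460.99 = 523.1 MPa
τ_max ≤ 663 MPa → acceptable

(a) 23 coils; (b) YES, τ_max = 523 MPa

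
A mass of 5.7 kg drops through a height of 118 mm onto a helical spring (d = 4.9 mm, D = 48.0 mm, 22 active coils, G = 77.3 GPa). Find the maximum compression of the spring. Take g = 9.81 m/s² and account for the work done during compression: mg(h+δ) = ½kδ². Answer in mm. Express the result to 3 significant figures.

104 mm

k = Gd⁴/(8D³N_a) = (77.3×10³)(4.9⁴)/(8·48.0³·22) = 2.2894 N/mm
W = mg = 5.7 × 9.81 = 55.917 N
½kδ² − Wδ − Wh = 0 → δ = (W + √(W² + 2kWh))/k
δ = (55.917 + √(3126.7 + 30212.3))/2.2894 = (55.917 + 182.59)/2.2894 = 104.18 mm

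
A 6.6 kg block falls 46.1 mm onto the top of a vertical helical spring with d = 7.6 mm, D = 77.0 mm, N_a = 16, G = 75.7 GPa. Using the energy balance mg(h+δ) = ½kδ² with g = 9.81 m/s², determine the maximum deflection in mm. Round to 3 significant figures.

55.1 mm

k = Gd⁴/(8D³N_a) = (75.7×10³)(7.6⁴)/(8·77.0³·16) = 4.3218 N/mm
W = mg = 6.6 × 9.81 = 64.746 N
½kδ² − Wδ − Wh = 0 → δ = (W + √(W² + 2kWh))/k
δ = (64.746 + √(4192 + 25799.5))/4.3218 = (64.746 + 173.18)/4.3218 = 55.052 mm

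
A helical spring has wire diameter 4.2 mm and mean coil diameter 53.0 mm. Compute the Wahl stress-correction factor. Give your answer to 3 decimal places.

1.113

C = D/d = 53.0/4.2 = 12.6190
K_W = (4C−1)/(4C−4) + 0.615/C = 49.476/46.476 + 0.0487 = 1.1133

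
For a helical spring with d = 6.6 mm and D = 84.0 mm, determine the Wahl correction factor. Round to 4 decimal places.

1.1123

C = D/d = 84.0/6.6 = 12.7273
K_W = (4C−1)/(4C−4) + 0.615/C = 49.909/46.909 + 0.0483 = 1.1123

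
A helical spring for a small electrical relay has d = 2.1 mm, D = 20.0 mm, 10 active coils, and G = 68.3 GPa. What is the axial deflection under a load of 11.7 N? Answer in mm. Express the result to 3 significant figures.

5.64 mm

k = Gd⁴/(8D³N_a) = (68.3×10³)(2.1⁴)/(8·20.0³·10) = 2.0755 N/mm
δ = F/k = 11.7 / 2.0755 = 5.6373 mm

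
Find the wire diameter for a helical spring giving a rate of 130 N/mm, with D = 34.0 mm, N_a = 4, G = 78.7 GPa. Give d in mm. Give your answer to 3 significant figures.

6.75 mm

d = (8D³N_a·k / G)^(1/4) = (8·34.0³·4·130 / (78.7×10³))^0.25
  = (2077.6)^0.25 = 6.7513 mm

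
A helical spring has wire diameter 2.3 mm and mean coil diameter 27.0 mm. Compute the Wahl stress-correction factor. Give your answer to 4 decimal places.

C = D/d = 27.0/2.3 = 11.7391
K_W = (4C−1)/(4C−4) + 0.615/C = 45.957/42.957 + 0.0524 = 1.1222

1.1222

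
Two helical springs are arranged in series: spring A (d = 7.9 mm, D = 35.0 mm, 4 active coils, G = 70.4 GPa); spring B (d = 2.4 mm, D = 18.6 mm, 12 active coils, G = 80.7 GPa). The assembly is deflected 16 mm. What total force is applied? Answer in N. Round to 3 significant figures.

67.9 N

k_A = Gd⁴/(8D³N_a) = (70.4×10³)(7.9⁴)/(8·35.0³·4) = 199.86 N/mm
k_B = Gd⁴/(8D³N_a) = (80.7×10³)(2.4⁴)/(8·18.6³·12) = 4.3342 N/mm
Series: 1/k_eq = 1/199.86 + 1/4.3342 = 0.23573; k_eq = 4.2422 N/mm
F = k_eq·δ = 4.2422·16 = 67.875 N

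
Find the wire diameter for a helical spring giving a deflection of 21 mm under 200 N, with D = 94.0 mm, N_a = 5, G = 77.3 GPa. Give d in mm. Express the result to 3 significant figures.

8.00 mm

Required rate k = F/δ = 200/21 = 9.5238 N/mm
d = (8D³N_a·k / G)^(1/4) = (8·94.0³·5·9.5238 / (77.3×10³))^0.25
  = (4093.3)^0.25 = 7.9987 mm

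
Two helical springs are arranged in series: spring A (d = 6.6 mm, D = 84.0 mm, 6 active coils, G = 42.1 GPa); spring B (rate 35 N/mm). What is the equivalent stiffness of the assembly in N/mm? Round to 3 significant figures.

2.60 N/mm

k_A = Gd⁴/(8D³N_a) = (42.1×10³)(6.6⁴)/(8·84.0³·6) = 2.8079 N/mm
Series: 1/k_eq = 1/2.8079 + 1/35 = 0.38471; k_eq = 2.5993 N/mm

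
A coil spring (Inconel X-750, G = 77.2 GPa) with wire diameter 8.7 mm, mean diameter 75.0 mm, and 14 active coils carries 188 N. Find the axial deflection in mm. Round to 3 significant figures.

k = Gd⁴/(8D³N_a) = (77.2×10³)(8.7⁴)/(8·75.0³·14) = 9.3604 N/mm
δ = F/k = 188 / 9.3604 = 20.085 mm

20.1 mm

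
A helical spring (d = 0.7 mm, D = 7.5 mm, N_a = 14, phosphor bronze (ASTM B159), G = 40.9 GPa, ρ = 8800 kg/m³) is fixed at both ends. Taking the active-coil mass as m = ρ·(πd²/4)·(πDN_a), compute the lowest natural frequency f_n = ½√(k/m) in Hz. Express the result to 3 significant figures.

216 Hz

k = Gd⁴/(8D³N_a) = (40.9×10³)(0.7⁴)/(8·7.5³·14) = 0.20783 N/mm = 207.83 N/m
Wire length L = πDN_a = π·7.5·14 = 329.87 mm
m = ρ·(πd²/4)·L = 8800 × 0.38485×10⁻⁶ m² × 0.32987 m = 0.0011171 kg
f_n = ½√(k/m) = 0.5·√(207.83/0.0011171) = 0.5·√(1.8604e+05) = 215.66 Hz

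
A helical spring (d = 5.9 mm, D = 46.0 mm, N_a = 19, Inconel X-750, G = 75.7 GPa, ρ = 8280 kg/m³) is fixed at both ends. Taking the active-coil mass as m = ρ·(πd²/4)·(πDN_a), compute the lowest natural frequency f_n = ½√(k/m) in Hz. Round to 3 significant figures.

49.9 Hz

k = Gd⁴/(8D³N_a) = (75.7×10³)(5.9⁴)/(8·46.0³·19) = 6.1999 N/mm = 6199.9 N/m
Wire length L = πDN_a = π·46.0·19 = 2745.8 mm
m = ρ·(πd²/4)·L = 8280 × 27.34×10⁻⁶ m² × 2.7458 m = 0.62156 kg
f_n = ½√(k/m) = 0.5·√(6199.9/0.62156) = 0.5·√(9974.7) = 49.937 Hz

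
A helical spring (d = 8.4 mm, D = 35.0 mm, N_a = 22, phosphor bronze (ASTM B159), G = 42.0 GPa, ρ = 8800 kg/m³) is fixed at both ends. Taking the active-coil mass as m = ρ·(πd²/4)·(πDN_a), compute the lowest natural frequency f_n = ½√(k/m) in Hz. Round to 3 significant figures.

k = Gd⁴/(8D³N_a) = (42.0×10³)(8.4⁴)/(8·35.0³·22) = 27.711 N/mm = 27711 N/m
Wire length L = πDN_a = π·35.0·22 = 2419 mm
m = ρ·(πd²/4)·L = 8800 × 55.418×10⁻⁶ m² × 2.419 m = 1.1797 kg
f_n = ½√(k/m) = 0.5·√(27711/1.1797) = 0.5·√(23490) = 76.632 Hz

76.6 Hz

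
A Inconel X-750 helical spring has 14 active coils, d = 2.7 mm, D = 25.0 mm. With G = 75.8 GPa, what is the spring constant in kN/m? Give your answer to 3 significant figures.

2.30 kN/m

k = Gd⁴/(8D³N_a) = (75.8×10³ × 2.7⁴) / (8 × 25.0³ × 14)
  = 4.02832e+06 / 1.75e+06 = 2.3019 N/mm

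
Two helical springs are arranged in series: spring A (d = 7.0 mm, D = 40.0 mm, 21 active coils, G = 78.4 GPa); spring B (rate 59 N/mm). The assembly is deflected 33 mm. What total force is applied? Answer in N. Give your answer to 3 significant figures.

k_A = Gd⁴/(8D³N_a) = (78.4×10³)(7.0⁴)/(8·40.0³·21) = 17.507 N/mm
Series: 1/k_eq = 1/17.507 + 1/59 = 0.074068; k_eq = 13.501 N/mm
F = k_eq·δ = 13.501·33 = 445.54 N

446 N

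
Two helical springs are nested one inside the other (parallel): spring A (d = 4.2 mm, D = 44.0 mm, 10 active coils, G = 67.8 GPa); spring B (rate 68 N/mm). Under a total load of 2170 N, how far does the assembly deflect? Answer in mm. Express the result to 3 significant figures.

30.5 mm

k_A = Gd⁴/(8D³N_a) = (67.8×10³)(4.2⁴)/(8·44.0³·10) = 3.0958 N/mm
Parallel: k_eq = 3.0958 + 68 = 71.096 N/mm
δ = F/k_eq = 2170/71.096 = 30.522 mm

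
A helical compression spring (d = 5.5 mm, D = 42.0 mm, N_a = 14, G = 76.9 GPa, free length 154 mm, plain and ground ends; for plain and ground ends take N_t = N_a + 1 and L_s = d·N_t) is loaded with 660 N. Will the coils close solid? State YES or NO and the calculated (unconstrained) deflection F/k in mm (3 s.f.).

k = Gd⁴/(8D³N_a) = (76.9×10³)(5.5⁴)/(8·42.0³·14) = 8.4803 N/mm
N_t = 15; L_s = 5.5·15 = 82.5 mm; δ_solid = L₀ − L_s = 154 − 82.5 = 71.5 mm
δ = F/k = 660/8.4803 = 77.827 mm
δ ≥ δ_solid → spring goes solid

YES, δ = 77.8 mm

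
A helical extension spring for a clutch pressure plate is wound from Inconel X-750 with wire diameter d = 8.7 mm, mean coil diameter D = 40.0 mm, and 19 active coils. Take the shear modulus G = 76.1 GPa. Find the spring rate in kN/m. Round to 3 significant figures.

44.8 kN/m

k = Gd⁴/(8D³N_a) = (76.1×10³ × 8.7⁴) / (8 × 40.0³ × 19)
  = 4.35975e+08 / 9.728e+06 = 44.817 N/mm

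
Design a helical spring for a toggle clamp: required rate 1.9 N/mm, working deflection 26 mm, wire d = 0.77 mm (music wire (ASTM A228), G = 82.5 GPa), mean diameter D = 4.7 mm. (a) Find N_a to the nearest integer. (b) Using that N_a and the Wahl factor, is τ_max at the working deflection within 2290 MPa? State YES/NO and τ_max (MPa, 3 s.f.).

(a) 18 coils; (b) YES, τ_max = 1650 MPa

N_a = Gd⁴/(8D³k) = (82.5×10³)(0.77⁴)/(8·4.7³·1.9) = 18.38 → N_a = 18
Actual rate k = Gd⁴/(8D³·18) = 1.9398 N/mm
Working load F = kδ = 1.9398·26 = 50.435 N
C = 4.7/0.77 = 6.1039; K_W = (4C−1)/(4C−4)+0.615/C = 1.2477
τ_max = K_W·8FD/(πd³) = 1.2477·1322.2 = 1649.7 MPa
τ_max ≤ 2290 MPa → acceptable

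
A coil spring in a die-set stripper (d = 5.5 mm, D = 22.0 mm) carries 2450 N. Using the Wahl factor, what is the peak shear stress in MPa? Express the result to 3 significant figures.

Spring index C = D/d = 22.0/5.5 = 4.0000
K_W = (4C−1)/(4C−4) + 0.615/C = 15.000/12.000 + 0.1537 = 1.4038
τ₀ = 8FD/(πd³) = 8·2450·22.0/(π·5.5³) = 431200/522.68 = 824.98 MPa
τ_max = K·τ₀ = 1.4038 × 824.98 = 1158.1 MPa

1160 MPa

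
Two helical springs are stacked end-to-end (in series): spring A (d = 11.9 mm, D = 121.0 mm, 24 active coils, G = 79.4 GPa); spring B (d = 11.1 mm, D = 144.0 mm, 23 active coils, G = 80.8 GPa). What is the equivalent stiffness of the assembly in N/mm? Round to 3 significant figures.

k_A = Gd⁴/(8D³N_a) = (79.4×10³)(11.9⁴)/(8·121.0³·24) = 4.6811 N/mm
k_B = Gd⁴/(8D³N_a) = (80.8×10³)(11.1⁴)/(8·144.0³·23) = 2.2325 N/mm
Series: 1/k_eq = 1/4.6811 + 1/2.2325 = 0.66155; k_eq = 1.5116 N/mm

1.51 N/mm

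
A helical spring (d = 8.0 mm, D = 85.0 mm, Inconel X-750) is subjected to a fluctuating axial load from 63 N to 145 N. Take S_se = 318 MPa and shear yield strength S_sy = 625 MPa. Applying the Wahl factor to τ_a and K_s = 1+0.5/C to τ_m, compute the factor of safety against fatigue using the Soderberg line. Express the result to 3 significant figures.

C = D/d = 85.0/8.0 = 10.6250; K_W = (4C−1)/(4C−4)+0.615/C = 1.1358; K_s = 1+0.5/C = 1.0471
F_a = (F_max−F_min)/2 = 41 N; F_m = (F_max+F_min)/2 = 104 N
τ_a = K_W·8F_aD/(πd³) = 1.1358 × 17.333 = 19.687 MPa
τ_m = K_s·8F_mD/(πd³) = 1.0471 × 43.967 = 46.036 MPa
Soderberg: 1/n_f = τ_a/S_se + τ_m/S_sy = 19.687/318 + 46.036/625 = 0.06191 + 0.07366 = 0.13557
n_f = 1/0.13557 = 7.377

7.38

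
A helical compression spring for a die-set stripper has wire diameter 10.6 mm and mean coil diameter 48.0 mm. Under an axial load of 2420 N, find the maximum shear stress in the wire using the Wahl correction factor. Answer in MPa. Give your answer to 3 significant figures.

335 MPa

Spring index C = D/d = 48.0/10.6 = 4.5283
K_W = (4C−1)/(4C−4) + 0.615/C = 17.113/14.113 + 0.1358 = 1.3484
τ₀ = 8FD/(πd³) = 8·2420·48.0/(π·10.6³) = 929280/3741.7 = 248.36 MPa
τ_max = K·τ₀ = 1.3484 × 248.36 = 334.88 MPa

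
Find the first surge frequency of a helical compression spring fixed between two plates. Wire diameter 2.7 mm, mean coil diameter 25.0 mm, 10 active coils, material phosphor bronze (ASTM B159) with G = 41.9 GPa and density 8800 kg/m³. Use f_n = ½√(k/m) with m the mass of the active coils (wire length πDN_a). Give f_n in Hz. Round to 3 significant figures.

k = Gd⁴/(8D³N_a) = (41.9×10³)(2.7⁴)/(8·25.0³·10) = 1.7814 N/mm = 1781.4 N/m
Wire length L = πDN_a = π·25.0·10 = 785.4 mm
m = ρ·(πd²/4)·L = 8800 × 5.7256×10⁻⁶ m² × 0.7854 m = 0.039572 kg
f_n = ½√(k/m) = 0.5·√(1781.4/0.039572) = 0.5·√(45016) = 106.09 Hz

106 Hz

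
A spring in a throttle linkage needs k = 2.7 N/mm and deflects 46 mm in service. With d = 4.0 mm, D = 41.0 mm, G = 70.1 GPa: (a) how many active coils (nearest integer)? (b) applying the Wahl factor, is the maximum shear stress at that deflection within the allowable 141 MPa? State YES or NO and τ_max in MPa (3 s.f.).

N_a = Gd⁴/(8D³k) = (70.1×10³)(4.0⁴)/(8·41.0³·2.7) = 12.05 → N_a = 12
Actual rate k = Gd⁴/(8D³·12) = 2.7123 N/mm
Working load F = kδ = 2.7123·46 = 124.77 N
C = 41.0/4.0 = 10.2500; K_W = (4C−1)/(4C−4)+0.615/C = 1.1411
τ_max = K_W·8FD/(πd³) = 1.1411·203.53 = 232.25 MPa
τ_max > 141 MPa → exceeds allowable

(a) 12 coils; (b) NO, τ_max = 232 MPa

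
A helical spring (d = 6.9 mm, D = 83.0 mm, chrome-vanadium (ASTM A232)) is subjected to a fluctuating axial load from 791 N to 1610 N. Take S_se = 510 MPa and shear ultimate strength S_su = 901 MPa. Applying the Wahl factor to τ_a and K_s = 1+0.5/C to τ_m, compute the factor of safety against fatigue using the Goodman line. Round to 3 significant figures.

C = D/d = 83.0/6.9 = 12.0290; K_W = (4C−1)/(4C−4)+0.615/C = 1.1191; K_s = 1+0.5/C = 1.0416
F_a = (F_max−F_min)/2 = 409.5 N; F_m = (F_max+F_min)/2 = 1200.5 N
τ_a = K_W·8F_aD/(πd³) = 1.1191 × 263.47 = 294.85 MPa
τ_m = K_s·8F_mD/(πd³) = 1.0416 × 772.38 = 804.49 MPa
Goodman: 1/n_f = τ_a/S_se + τ_m/S_su = 294.85/510 + 804.49/901 = 0.57814 + 0.89288 = 1.471
n_f = 1/1.471 = 0.6798

0.680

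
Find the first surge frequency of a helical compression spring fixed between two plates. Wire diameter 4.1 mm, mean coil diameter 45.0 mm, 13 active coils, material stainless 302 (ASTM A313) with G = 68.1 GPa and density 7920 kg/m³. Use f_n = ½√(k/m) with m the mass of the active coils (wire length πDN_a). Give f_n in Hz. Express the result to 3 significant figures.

k = Gd⁴/(8D³N_a) = (68.1×10³)(4.1⁴)/(8·45.0³·13) = 2.0305 N/mm = 2030.5 N/m
Wire length L = πDN_a = π·45.0·13 = 1837.8 mm
m = ρ·(πd²/4)·L = 7920 × 13.203×10⁻⁶ m² × 1.8378 m = 0.19217 kg
f_n = ½√(k/m) = 0.5·√(2030.5/0.19217) = 0.5·√(10566) = 51.396 Hz

51.4 Hz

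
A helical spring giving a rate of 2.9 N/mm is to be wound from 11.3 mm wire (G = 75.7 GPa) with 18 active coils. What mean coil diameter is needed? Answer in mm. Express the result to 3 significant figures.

144 mm

D = (Gd⁴/(8N_a·k))^(1/3) = (75.7×10³·11.3⁴/(8·18·2.9))^(1/3)
  = (2.95562e+06)^(1/3) = 143.5103 mm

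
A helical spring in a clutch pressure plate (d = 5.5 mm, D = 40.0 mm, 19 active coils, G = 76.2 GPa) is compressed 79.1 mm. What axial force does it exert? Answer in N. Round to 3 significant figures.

k = Gd⁴/(8D³N_a) = (76.2×10³)(5.5⁴)/(8·40.0³·19) = 7.1677 N/mm
F = k·δ = 7.1677 × 79.1 = 566.97 N

567 N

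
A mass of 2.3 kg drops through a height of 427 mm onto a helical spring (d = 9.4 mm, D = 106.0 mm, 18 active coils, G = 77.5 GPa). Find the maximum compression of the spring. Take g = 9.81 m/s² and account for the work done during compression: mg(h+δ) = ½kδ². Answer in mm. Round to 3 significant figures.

80.6 mm

k = Gd⁴/(8D³N_a) = (77.5×10³)(9.4⁴)/(8·106.0³·18) = 3.528 N/mm
W = mg = 2.3 × 9.81 = 22.563 N
½kδ² − Wδ − Wh = 0 → δ = (W + √(W² + 2kWh))/k
δ = (22.563 + √(509.09 + 67981))/3.528 = (22.563 + 261.71)/3.528 = 80.574 mm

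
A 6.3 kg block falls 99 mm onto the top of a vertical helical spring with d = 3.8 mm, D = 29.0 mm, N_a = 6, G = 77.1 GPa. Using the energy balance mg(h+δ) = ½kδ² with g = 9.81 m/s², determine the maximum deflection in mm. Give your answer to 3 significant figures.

34.7 mm

k = Gd⁴/(8D³N_a) = (77.1×10³)(3.8⁴)/(8·29.0³·6) = 13.733 N/mm
W = mg = 6.3 × 9.81 = 61.803 N
½kδ² − Wδ − Wh = 0 → δ = (W + √(W² + 2kWh))/k
δ = (61.803 + √(3819.6 + 168046))/13.733 = (61.803 + 414.57)/13.733 = 34.689 mm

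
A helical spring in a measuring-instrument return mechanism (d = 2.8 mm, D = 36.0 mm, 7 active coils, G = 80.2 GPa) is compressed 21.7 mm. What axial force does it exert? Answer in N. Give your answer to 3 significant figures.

40.9 N

k = Gd⁴/(8D³N_a) = (80.2×10³)(2.8⁴)/(8·36.0³·7) = 1.8867 N/mm
F = k·δ = 1.8867 × 21.7 = 40.942 N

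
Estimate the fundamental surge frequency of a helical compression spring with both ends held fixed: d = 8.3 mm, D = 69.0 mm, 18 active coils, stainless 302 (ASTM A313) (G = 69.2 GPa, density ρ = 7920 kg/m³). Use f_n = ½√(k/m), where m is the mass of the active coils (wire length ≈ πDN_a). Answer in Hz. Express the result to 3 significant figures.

k = Gd⁴/(8D³N_a) = (69.2×10³)(8.3⁴)/(8·69.0³·18) = 6.9424 N/mm = 6942.4 N/m
Wire length L = πDN_a = π·69.0·18 = 3901.9 mm
m = ρ·(πd²/4)·L = 7920 × 54.106×10⁻⁶ m² × 3.9019 m = 1.672 kg
f_n = ½√(k/m) = 0.5·√(6942.4/1.672) = 0.5·√(4152.1) = 32.218 Hz

32.2 Hz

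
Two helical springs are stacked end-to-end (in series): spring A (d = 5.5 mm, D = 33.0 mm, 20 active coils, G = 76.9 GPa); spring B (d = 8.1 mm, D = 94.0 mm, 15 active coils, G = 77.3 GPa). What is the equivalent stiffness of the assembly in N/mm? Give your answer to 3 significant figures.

k_A = Gd⁴/(8D³N_a) = (76.9×10³)(5.5⁴)/(8·33.0³·20) = 12.238 N/mm
k_B = Gd⁴/(8D³N_a) = (77.3×10³)(8.1⁴)/(8·94.0³·15) = 3.3385 N/mm
Series: 1/k_eq = 1/12.238 + 1/3.3385 = 0.38125; k_eq = 2.623 N/mm

2.62 N/mm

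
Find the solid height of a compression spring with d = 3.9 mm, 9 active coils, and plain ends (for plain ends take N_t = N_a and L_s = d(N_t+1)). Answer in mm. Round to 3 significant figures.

39.0 mm

plain ends: N_t = N_a = 9
L_s = d·(N_t+1) = 3.9 × 10 = 39 mm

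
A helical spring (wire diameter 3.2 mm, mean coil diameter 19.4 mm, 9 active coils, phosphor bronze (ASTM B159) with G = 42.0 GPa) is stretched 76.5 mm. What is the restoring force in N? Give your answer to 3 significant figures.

641 N

k = Gd⁴/(8D³N_a) = (42.0×10³)(3.2⁴)/(8·19.4³·9) = 8.3774 N/mm
F = k·δ = 8.3774 × 76.5 = 640.87 N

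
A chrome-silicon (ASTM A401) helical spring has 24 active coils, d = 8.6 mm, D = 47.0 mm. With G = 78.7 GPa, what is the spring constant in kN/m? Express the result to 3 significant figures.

21.6 kN/m

k = Gd⁴/(8D³N_a) = (78.7×10³ × 8.6⁴) / (8 × 47.0³ × 24)
  = 4.30495e+08 / 1.9934e+07 = 21.596 N/mm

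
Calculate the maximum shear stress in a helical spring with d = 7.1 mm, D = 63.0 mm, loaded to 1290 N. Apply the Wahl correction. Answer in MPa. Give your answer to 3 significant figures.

Spring index C = D/d = 63.0/7.1 = 8.8732
K_W = (4C−1)/(4C−4) + 0.615/C = 34.493/31.493 + 0.0693 = 1.1646
τ₀ = 8FD/(πd³) = 8·1290·63.0/(π·7.1³) = 650160/1124.4 = 578.22 MPa
τ_max = K·τ₀ = 1.1646 × 578.22 = 673.38 MPa

673 MPa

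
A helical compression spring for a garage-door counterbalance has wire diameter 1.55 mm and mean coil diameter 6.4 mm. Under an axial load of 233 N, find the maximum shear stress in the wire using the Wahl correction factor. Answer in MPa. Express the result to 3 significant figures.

1420 MPa

Spring index C = D/d = 6.4/1.55 = 4.1290
K_W = (4C−1)/(4C−4) + 0.615/C = 15.516/12.516 + 0.1489 = 1.3886
τ₀ = 8FD/(πd³) = 8·233·6.4/(π·1.55³) = 11929.6/11.699 = 1019.7 MPa
τ_max = K·τ₀ = 1.3886 × 1019.7 = 1416 MPa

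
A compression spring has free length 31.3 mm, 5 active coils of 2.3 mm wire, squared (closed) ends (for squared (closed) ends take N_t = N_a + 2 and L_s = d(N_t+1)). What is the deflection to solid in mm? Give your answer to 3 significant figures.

12.9 mm

N_t = 7; L_s = 2.3·8 = 18.4 mm
δ_solid = L₀ − L_s = 31.3 − 18.4 = 12.9 mm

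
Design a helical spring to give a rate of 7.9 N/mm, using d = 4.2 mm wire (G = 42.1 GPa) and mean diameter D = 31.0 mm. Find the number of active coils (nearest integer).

N_a = Gd⁴/(8D³k) = (42.1×10³ × 4.2⁴)/(8 × 31.0³ × 7.9)
    = 1.31002e+07 / 1.88279e+06 = 6.958 → 7 coils

7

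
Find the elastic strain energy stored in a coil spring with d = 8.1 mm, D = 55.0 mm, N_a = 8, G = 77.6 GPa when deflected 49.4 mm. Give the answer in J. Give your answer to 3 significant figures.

k = Gd⁴/(8D³N_a) = (77.6×10³)(8.1⁴)/(8·55.0³·8) = 31.371 N/mm
U = ½kδ² = 0.5 × 31.371 × 49.4² = 38279 N·mm = 38.279 J

38.3 J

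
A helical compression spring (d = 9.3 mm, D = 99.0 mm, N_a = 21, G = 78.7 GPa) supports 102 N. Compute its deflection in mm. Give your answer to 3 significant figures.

k = Gd⁴/(8D³N_a) = (78.7×10³)(9.3⁴)/(8·99.0³·21) = 3.6115 N/mm
δ = F/k = 102 / 3.6115 = 28.243 mm

28.2 mm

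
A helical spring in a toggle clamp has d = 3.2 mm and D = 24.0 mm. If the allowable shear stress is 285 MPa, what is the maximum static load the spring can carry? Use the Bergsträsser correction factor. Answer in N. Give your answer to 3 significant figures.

C = D/d = 24.0/3.2 = 7.5000
K_B = (4C+2)/(4C−3) = 32.000/27.000 = 1.1852
τ_max = K·8FD/(πd³) → F_max = τ_allow·πd³/(8DK)
F_max = 285·π·3.2³/(8·24.0·1.1852) = 29339/227.56 = 128.93 N

129 N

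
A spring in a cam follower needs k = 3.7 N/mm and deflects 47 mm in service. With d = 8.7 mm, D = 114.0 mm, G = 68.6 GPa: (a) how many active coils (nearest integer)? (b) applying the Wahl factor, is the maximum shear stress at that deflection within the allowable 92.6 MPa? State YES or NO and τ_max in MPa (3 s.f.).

(a) 9 coils; (b) YES, τ_max = 84.7 MPa

N_a = Gd⁴/(8D³k) = (68.6×10³)(8.7⁴)/(8·114.0³·3.7) = 8.962 → N_a = 9
Actual rate k = Gd⁴/(8D³·9) = 3.6843 N/mm
Working load F = kδ = 3.6843·47 = 173.16 N
C = 114.0/8.7 = 13.1034; K_W = (4C−1)/(4C−4)+0.615/C = 1.1089
τ_max = K_W·8FD/(πd³) = 1.1089·76.338 = 84.651 MPa
τ_max ≤ 92.6 MPa → acceptable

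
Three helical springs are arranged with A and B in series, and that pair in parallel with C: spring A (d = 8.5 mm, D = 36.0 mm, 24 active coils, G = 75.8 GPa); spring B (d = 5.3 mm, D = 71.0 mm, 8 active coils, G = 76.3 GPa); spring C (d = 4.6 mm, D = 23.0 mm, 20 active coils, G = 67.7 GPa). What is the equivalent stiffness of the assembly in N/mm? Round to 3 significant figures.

k_A = Gd⁴/(8D³N_a) = (75.8×10³)(8.5⁴)/(8·36.0³·24) = 44.171 N/mm
k_B = Gd⁴/(8D³N_a) = (76.3×10³)(5.3⁴)/(8·71.0³·8) = 2.6283 N/mm
k_C = Gd⁴/(8D³N_a) = (67.7×10³)(4.6⁴)/(8·23.0³·20) = 15.571 N/mm
Springs A,B series: k_AB = 1/(1/44.171+1/2.6283) = 2.4807 N/mm; parallel with C: k_eq = 2.4807+15.571 = 18.052 N/mm

18.1 N/mm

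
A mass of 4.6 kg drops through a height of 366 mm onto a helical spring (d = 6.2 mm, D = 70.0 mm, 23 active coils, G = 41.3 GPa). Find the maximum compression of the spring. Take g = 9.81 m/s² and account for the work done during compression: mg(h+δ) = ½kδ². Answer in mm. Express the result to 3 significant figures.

k = Gd⁴/(8D³N_a) = (41.3×10³)(6.2⁴)/(8·70.0³·23) = 0.96695 N/mm
W = mg = 4.6 × 9.81 = 45.126 N
½kδ² − Wδ − Wh = 0 → δ = (W + √(W² + 2kWh))/k
δ = (45.126 + √(2036.4 + 31940.6))/0.96695 = (45.126 + 184.33)/0.96695 = 237.3 mm

237 mm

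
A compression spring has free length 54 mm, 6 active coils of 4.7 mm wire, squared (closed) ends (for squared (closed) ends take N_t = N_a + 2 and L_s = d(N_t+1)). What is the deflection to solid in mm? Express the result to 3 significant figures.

11.7 mm

N_t = 8; L_s = 4.7·9 = 42.3 mm
δ_solid = L₀ − L_s = 54 − 42.3 = 11.7 mm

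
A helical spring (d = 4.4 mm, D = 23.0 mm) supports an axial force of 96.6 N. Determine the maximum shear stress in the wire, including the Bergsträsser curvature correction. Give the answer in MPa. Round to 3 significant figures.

Spring index C = D/d = 23.0/4.4 = 5.2273
K_B = (4C+2)/(4C−3) = 22.909/17.909 = 1.2792
τ₀ = 8FD/(πd³) = 8·96.6·23.0/(π·4.4³) = 17774.4/267.61 = 66.418 MPa
τ_max = K·τ₀ = 1.2792 × 66.418 = 84.961 MPa

85.0 MPa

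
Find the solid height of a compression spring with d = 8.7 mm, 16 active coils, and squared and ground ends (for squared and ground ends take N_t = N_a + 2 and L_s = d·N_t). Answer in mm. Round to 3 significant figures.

squared and ground ends: N_t = N_a + 2 = 16 + 2 = 18
L_s = d·N_t = 8.7 × 18 = 156.6 mm

157 mm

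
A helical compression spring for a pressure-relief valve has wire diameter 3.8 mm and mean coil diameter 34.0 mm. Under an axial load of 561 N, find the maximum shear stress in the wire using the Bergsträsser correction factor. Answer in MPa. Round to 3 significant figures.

Spring index C = D/d = 34.0/3.8 = 8.9474
K_B = (4C+2)/(4C−3) = 37.789/32.789 = 1.1525
τ₀ = 8FD/(πd³) = 8·561·34.0/(π·3.8³) = 152592/172.39 = 885.18 MPa
τ_max = K·τ₀ = 1.1525 × 885.18 = 1020.2 MPa

1020 MPa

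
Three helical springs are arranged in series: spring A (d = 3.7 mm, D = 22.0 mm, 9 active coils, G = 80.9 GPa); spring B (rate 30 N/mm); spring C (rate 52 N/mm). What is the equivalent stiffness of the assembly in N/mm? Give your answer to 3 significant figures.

k_A = Gd⁴/(8D³N_a) = (80.9×10³)(3.7⁴)/(8·22.0³·9) = 19.777 N/mm
Series: 1/k_eq = 1/19.777 + 1/30 + 1/52 = 0.10313; k_eq = 9.6966 N/mm

9.70 N/mm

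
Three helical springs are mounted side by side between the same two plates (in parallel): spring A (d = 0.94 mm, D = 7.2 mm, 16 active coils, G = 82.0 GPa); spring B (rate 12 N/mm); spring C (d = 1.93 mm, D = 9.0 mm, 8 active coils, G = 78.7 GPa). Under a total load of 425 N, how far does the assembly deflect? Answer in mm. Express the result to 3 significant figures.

11.6 mm

k_A = Gd⁴/(8D³N_a) = (82.0×10³)(0.94⁴)/(8·7.2³·16) = 1.34 N/mm
k_C = Gd⁴/(8D³N_a) = (78.7×10³)(1.93⁴)/(8·9.0³·8) = 23.404 N/mm
Parallel: k_eq = 1.34 + 12 + 23.404 = 36.744 N/mm
δ = F/k_eq = 425/36.744 = 11.566 mm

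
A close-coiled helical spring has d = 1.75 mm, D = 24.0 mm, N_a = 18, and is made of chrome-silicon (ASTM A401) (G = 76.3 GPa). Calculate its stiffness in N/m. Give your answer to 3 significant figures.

359 N/m

k = Gd⁴/(8D³N_a) = (76.3×10³ × 1.75⁴) / (8 × 24.0³ × 18)
  = 715611 / 1.99066e+06 = 0.35948 N/mm = 359.48 N/m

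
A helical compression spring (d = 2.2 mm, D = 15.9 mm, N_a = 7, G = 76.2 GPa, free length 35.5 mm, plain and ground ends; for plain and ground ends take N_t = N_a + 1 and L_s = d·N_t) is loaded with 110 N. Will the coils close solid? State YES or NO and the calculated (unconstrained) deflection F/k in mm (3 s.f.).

k = Gd⁴/(8D³N_a) = (76.2×10³)(2.2⁴)/(8·15.9³·7) = 7.9299 N/mm
N_t = 8; L_s = 2.2·8 = 17.6 mm; δ_solid = L₀ − L_s = 35.5 − 17.6 = 17.9 mm
δ = F/k = 110/7.9299 = 13.872 mm
δ < δ_solid → spring does not go solid

NO, δ = 13.9 mm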